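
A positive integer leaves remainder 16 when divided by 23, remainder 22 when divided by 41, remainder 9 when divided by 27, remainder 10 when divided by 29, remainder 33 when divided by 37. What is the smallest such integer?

The moduli are pairwise coprime; M = 23·41·27·29·37 = 27319653.
M/23 = 1187811; 1187811 ≡ 22 (mod 23); 22·22 ≡ 1, so inverse 22.
M/41 = 666333; 666333 ≡ 1 (mod 41), inverse 1.
M/27 = 1011839; 1011839 ≡ 14 (mod 27); 14·2 ≡ 1, so inverse 2.
M/29 = 942057; 942057 ≡ 21 (mod 29); 21·18 ≡ 1, so inverse 18.
M/37 = 738369; 738369 ≡ 34 (mod 37); 34·12 ≡ 1, so inverse 12.
n ≡ 16·1187811·22 + 22·666333·1 + 9·1011839·2 + 10·942057·18 + 33·738369·12 = 912946284.
912946284 mod 27319653 = 11397735.

11397735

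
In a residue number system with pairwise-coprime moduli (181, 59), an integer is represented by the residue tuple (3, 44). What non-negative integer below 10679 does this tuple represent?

4528

Combine the congruences pairwise.
From x ≡ 3 (mod 181) write x = 3 + 181t. Substituting into x ≡ 44 (mod 59) gives 181t ≡ 41 (mod 59), and since 4⁻¹ ≡ 15 (mod 59), t ≡ 25. Hence x ≡ 3 + 181·25 = 4528 (mod 10679).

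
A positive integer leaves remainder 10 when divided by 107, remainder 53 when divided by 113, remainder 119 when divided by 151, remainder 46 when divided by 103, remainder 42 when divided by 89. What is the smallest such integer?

Combine the congruences pairwise.
From m ≡ 10 (mod 107) write m = 10 + 107t. Substituting into m ≡ 53 (mod 113) gives 107t ≡ 43 (mod 113), and since 107⁻¹ ≡ 94 (mod 113), t ≡ 87. Hence m ≡ 10 + 107·87 = 9319 (mod 12091).
From m ≡ 9319 (mod 12091) write m = 9319 + 12091t. Substituting into m ≡ 119 (mod 151) gives 12091t ≡ 11 (mod 151), and since 11⁻¹ ≡ 55 (mod 151), t ≡ 1. Hence m ≡ 9319 + 12091·1 = 21410 (mod 1825741).
From m ≡ 21410 (mod 1825741) write m = 21410 + 1825741t. Substituting into m ≡ 46 (mod 103) gives 1825741t ≡ 60 (mod 103), and since 66⁻¹ ≡ 64 (mod 103), t ≡ 29. Hence m ≡ 21410 + 1825741·29 = 52967899 (mod 188051323).
From m ≡ 52967899 (mod 188051323) write m = 52967899 + 188051323t. Substituting into m ≡ 42 (mod 89) gives 188051323t ≡ 48 (mod 89), and since 19⁻¹ ≡ 75 (mod 89), t ≡ 40. Hence m ≡ 52967899 + 188051323·40 = 7575020819 (mod 16736567747).

7575020819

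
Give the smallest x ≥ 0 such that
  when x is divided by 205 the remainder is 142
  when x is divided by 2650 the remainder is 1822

81322

Combine the congruences pairwise.
gcd(205, 2650) = 5 and 5 | (1822 − 142), so the pair is consistent; merging gives x ≡ 81322 (mod 108650), where 108650 = lcm(205, 2650).
The solution is unique modulo lcm(205, 2650) = 108650.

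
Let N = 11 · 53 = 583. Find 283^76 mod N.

Mod 11: 283 ≡ 8; by Fermat, exponent reduces to 76 mod 10 = 6; 8^6 ≡ 3 (mod 11).
Mod 53: 283 ≡ 18; by Fermat, exponent reduces to 76 mod 52 = 24; 18^24 ≡ 44 (mod 53).
Combine by CRT: x ≡ 3 (mod 11), x ≡ 44 (mod 53) ⇒ x ≡ 256 (mod 583).

256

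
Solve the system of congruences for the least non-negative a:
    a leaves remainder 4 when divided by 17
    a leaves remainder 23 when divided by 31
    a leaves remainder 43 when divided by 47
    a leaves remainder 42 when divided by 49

The moduli are pairwise coprime; N = 17·31·47·49 = 1213681.
N/17 = 71393; 71393 ≡ 10 (mod 17); 10·12 ≡ 1, so inverse 12.
N/31 = 39151; 39151 ≡ 29 (mod 31); 29·15 ≡ 1, so inverse 15.
N/47 = 25823; 25823 ≡ 20 (mod 47); 20·40 ≡ 1, so inverse 40.
N/49 = 24769; 24769 ≡ 24 (mod 49); 24·47 ≡ 1, so inverse 47.
a ≡ 4·71393·12 + 23·39151·15 + 43·25823·40 + 42·24769·47 = 110243525.
110243525 mod 1213681 = 1012235.

1012235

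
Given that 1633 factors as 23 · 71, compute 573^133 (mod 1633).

Mod 23: 573 ≡ 21; by Fermat, exponent reduces to 133 mod 22 = 1; 21^1 ≡ 21 (mod 23).
Mod 71: 573 ≡ 5; by Fermat, exponent reduces to 133 mod 70 = 63; 5^63 ≡ 54 (mod 71).
Combine by CRT: x ≡ 21 (mod 23), x ≡ 54 (mod 71) ⇒ x ≡ 1332 (mod 1633).

1332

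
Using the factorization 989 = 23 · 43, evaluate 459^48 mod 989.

Mod 23: 459 ≡ 22; by Fermat, exponent reduces to 48 mod 22 = 4; 22^4 ≡ 1 (mod 23).
Mod 43: 459 ≡ 29; by Fermat, exponent reduces to 48 mod 42 = 6; 29^6 ≡ 21 (mod 43).
Combine by CRT: x ≡ 1 (mod 23), x ≡ 21 (mod 43) ⇒ x ≡ 967 (mod 989).

967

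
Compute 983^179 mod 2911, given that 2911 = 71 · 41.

Mod 71: 983 ≡ 60; by Fermat, exponent reduces to 179 mod 70 = 39; 60^39 ≡ 15 (mod 71).
Mod 41: 983 ≡ 40; by Fermat, exponent reduces to 179 mod 40 = 19; 40^19 ≡ 40 (mod 41).
Combine by CRT: x ≡ 15 (mod 71), x ≡ 40 (mod 41) ⇒ x ≡ 2500 (mod 2911).

2500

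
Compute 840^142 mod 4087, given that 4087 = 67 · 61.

Mod 67: 840 ≡ 36; by Fermat, exponent reduces to 142 mod 66 = 10; 36^10 ≡ 55 (mod 67).
Mod 61: 840 ≡ 47; by Fermat, exponent reduces to 142 mod 60 = 22; 47^22 ≡ 47 (mod 61).
Combine by CRT: x ≡ 55 (mod 67), x ≡ 47 (mod 61) ⇒ x ≡ 1328 (mod 4087).

1328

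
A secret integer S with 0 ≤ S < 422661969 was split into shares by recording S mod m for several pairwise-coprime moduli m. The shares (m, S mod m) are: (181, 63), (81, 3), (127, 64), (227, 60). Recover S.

From S ≡ 63 (mod 181) write S = 63 + 181t. Substituting into S ≡ 3 (mod 81) gives 181t ≡ 21 (mod 81), and since 19⁻¹ ≡ 64 (mod 81), t ≡ 48. Hence S ≡ 63 + 181·48 = 8751 (mod 14661).
From S ≡ 8751 (mod 14661) write S = 8751 + 14661t. Substituting into S ≡ 64 (mod 127) gives 14661t ≡ 76 (mod 127), and since 56⁻¹ ≡ 93 (mod 127), t ≡ 83. Hence S ≡ 8751 + 14661·83 = 1225614 (mod 1861947).
From S ≡ 1225614 (mod 1861947) write S = 1225614 + 1861947t. Substituting into S ≡ 60 (mod 227) gives 1861947t ≡ 19 (mod 227), and since 93⁻¹ ≡ 83 (mod 227), t ≡ 215. Hence S ≡ 1225614 + 1861947·215 = 401544219 (mod 422661969).

401544219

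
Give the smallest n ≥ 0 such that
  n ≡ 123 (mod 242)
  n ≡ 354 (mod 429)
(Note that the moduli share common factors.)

gcd(242, 429) = 11 and 11 | (354 − 123), so the pair is consistent; merging gives n ≡ 5931 (mod 9438), where 9438 = lcm(242, 429).
The solution is unique modulo lcm(242, 429) = 9438.

5931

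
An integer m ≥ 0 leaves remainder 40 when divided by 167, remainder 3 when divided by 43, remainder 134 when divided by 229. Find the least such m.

Combine the congruences pairwise.
From m ≡ 40 (mod 167) write m = 40 + 167t. Substituting into m ≡ 3 (mod 43) gives 167t ≡ 6 (mod 43), and since 38⁻¹ ≡ 17 (mod 43), t ≡ 16. Hence m ≡ 40 + 167·16 = 2712 (mod 7181).
From m ≡ 2712 (mod 7181) write m = 2712 + 7181t. Substituting into m ≡ 134 (mod 229) gives 7181t ≡ 170 (mod 229), and since 82⁻¹ ≡ 81 (mod 229), t ≡ 30. Hence m ≡ 2712 + 7181·30 = 218142 (mod 1644449).

218142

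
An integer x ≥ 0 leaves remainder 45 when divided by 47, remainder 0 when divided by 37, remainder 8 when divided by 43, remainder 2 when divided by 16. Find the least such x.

1157138

Combine the congruences pairwise.
From x ≡ 45 (mod 47) write x = 45 + 47t. Substituting into x ≡ 0 (mod 37) gives 47t ≡ 29 (mod 37), and since 10⁻¹ ≡ 26 (mod 37), t ≡ 14. Hence x ≡ 45 + 47·14 = 703 (mod 1739).
From x ≡ 703 (mod 1739) write x = 703 + 1739t. Substituting into x ≡ 8 (mod 43) gives 1739t ≡ 36 (mod 43), and since 19⁻¹ ≡ 34 (mod 43), t ≡ 20. Hence x ≡ 703 + 1739·20 = 35483 (mod 74777).
From x ≡ 35483 (mod 74777) write x = 35483 + 74777t. Substituting into x ≡ 2 (mod 16) gives 74777t ≡ 7 (mod 16), and since 9⁻¹ ≡ 9 (mod 16), t ≡ 15. Hence x ≡ 35483 + 74777·15 = 1157138 (mod 1196432).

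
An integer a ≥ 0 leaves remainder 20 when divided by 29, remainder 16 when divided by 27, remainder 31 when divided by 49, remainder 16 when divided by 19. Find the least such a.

The moduli are pairwise coprime; N = 29·27·49·19 = 728973.
N/29 = 25137; 25137 ≡ 23 (mod 29); 23·24 ≡ 1, so inverse 24.
N/27 = 26999; 26999 ≡ 26 (mod 27); 26·26 ≡ 1, so inverse 26.
N/49 = 14877; 14877 ≡ 30 (mod 49); 30·18 ≡ 1, so inverse 18.
N/19 = 38367; 38367 ≡ 6 (mod 19); 6·16 ≡ 1, so inverse 16.
a ≡ 20·25137·24 + 16·26999·26 + 31·14877·18 + 16·38367·16 = 41420662.
41420662 mod 728973 = 598174.

598174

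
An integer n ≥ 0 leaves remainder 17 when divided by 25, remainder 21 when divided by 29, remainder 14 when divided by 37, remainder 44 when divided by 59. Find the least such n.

The moduli are pairwise coprime; M = 25·29·37·59 = 1582675.
M/25 = 63307; 63307 ≡ 7 (mod 25); 7·18 ≡ 1, so inverse 18.
M/29 = 54575; 54575 ≡ 26 (mod 29); 26·19 ≡ 1, so inverse 19.
M/37 = 42775; 42775 ≡ 3 (mod 37); 3·25 ≡ 1, so inverse 25.
M/59 = 26825; 26825 ≡ 39 (mod 59); 39·56 ≡ 1, so inverse 56.
n ≡ 17·63307·18 + 21·54575·19 + 14·42775·25 + 44·26825·56 = 122215417.
122215417 mod 1582675 = 349442.

349442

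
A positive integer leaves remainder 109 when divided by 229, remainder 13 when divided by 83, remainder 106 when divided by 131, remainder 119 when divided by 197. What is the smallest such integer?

274013723

The moduli are pairwise coprime; N = 229·83·131·197 = 490513649.
N/229 = 2141981; 2141981 ≡ 144 (mod 229); 144·132 ≡ 1, so inverse 132.
N/83 = 5909803; 5909803 ≡ 37 (mod 83); 37·9 ≡ 1, so inverse 9.
N/131 = 3744379; 3744379 ≡ 6 (mod 131); 6·22 ≡ 1, so inverse 22.
N/197 = 2489917; 2489917 ≡ 34 (mod 197); 34·29 ≡ 1, so inverse 29.
x ≡ 109·2141981·132 + 13·5909803·9 + 106·3744379·22 + 119·2489917·29 = 48834864974.
48834864974 mod 490513649 = 274013723.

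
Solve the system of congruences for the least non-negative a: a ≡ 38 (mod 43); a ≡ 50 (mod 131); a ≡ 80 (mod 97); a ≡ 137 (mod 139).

The moduli are pairwise coprime; N = 43·131·97·139 = 75949739.
N/43 = 1766273; 1766273 ≡ 5 (mod 43); 5·26 ≡ 1, so inverse 26.
N/131 = 579769; 579769 ≡ 94 (mod 131); 94·46 ≡ 1, so inverse 46.
N/97 = 782987; 782987 ≡ 3 (mod 97); 3·65 ≡ 1, so inverse 65.
N/139 = 546401; 546401 ≡ 131 (mod 139); 131·52 ≡ 1, so inverse 52.
a ≡ 38·1766273·26 + 50·579769·46 + 80·782987·65 + 137·546401·52 = 11042639548.
11042639548 mod 75949739 = 29927393.

29927393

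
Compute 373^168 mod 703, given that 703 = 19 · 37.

Mod 19: 373 ≡ 12; by Fermat, exponent reduces to 168 mod 18 = 6; 12^6 ≡ 1 (mod 19).
Mod 37: 373 ≡ 3; by Fermat, exponent reduces to 168 mod 36 = 24; 3^24 ≡ 26 (mod 37).
Combine by CRT: x ≡ 1 (mod 19), x ≡ 26 (mod 37) ⇒ x ≡ 248 (mod 703).

248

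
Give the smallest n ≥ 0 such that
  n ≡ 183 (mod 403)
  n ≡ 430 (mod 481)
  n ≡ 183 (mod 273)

135591

gcd(403, 481) = 13 and 13 | (430 − 183), so the pair is consistent; merging gives n ≡ 1392 (mod 14911), where 14911 = lcm(403, 481).
gcd(14911, 273) = 13 and 13 | (183 − 1392), so the pair is consistent; merging gives n ≡ 135591 (mod 313131), where 313131 = lcm(14911, 273).
The solution is unique modulo lcm(403, 481, 273) = 313131.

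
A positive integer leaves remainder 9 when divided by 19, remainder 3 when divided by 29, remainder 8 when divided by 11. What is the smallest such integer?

5310

Combine the congruences pairwise.
From m ≡ 9 (mod 19) write m = 9 + 19t. Substituting into m ≡ 3 (mod 29) gives 19t ≡ 23 (mod 29), and since 19⁻¹ ≡ 26 (mod 29), t ≡ 18. Hence m ≡ 9 + 19·18 = 351 (mod 551).
From m ≡ 351 (mod 551) write m = 351 + 551t. Substituting into m ≡ 8 (mod 11) gives 551t ≡ 9 (mod 11), and since 1⁻¹ ≡ 1 (mod 11), t ≡ 9. Hence m ≡ 351 + 551·9 = 5310 (mod 6061).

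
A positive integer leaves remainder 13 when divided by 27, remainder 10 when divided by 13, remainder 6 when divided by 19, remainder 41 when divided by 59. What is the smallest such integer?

From x ≡ 13 (mod 27) write x = 13 + 27t. Substituting into x ≡ 10 (mod 13) gives 27t ≡ 10 (mod 13), and since 1⁻¹ ≡ 1 (mod 13), t ≡ 10. Hence x ≡ 13 + 27·10 = 283 (mod 351).
From x ≡ 283 (mod 351) write x = 283 + 351t. Substituting into x ≡ 6 (mod 19) gives 351t ≡ 8 (mod 19), and since 9⁻¹ ≡ 17 (mod 19), t ≡ 3. Hence x ≡ 283 + 351·3 = 1336 (mod 6669).
From x ≡ 1336 (mod 6669) write x = 1336 + 6669t. Substituting into x ≡ 41 (mod 59) gives 6669t ≡ 3 (mod 59), and since 2⁻¹ ≡ 30 (mod 59), t ≡ 31. Hence x ≡ 1336 + 6669·31 = 208075 (mod 393471).

208075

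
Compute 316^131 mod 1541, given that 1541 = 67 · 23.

1146

Mod 67: 316 ≡ 48; by Fermat, exponent reduces to 131 mod 66 = 65; 48^65 ≡ 7 (mod 67).
Mod 23: 316 ≡ 17; by Fermat, exponent reduces to 131 mod 22 = 21; 17^21 ≡ 19 (mod 23).
Combine by CRT: x ≡ 7 (mod 67), x ≡ 19 (mod 23) ⇒ x ≡ 1146 (mod 1541).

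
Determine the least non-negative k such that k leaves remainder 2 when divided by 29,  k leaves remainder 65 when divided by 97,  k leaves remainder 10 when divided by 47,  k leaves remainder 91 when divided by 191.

From k ≡ 2 (mod 29) write k = 2 + 29t. Substituting into k ≡ 65 (mod 97) gives 29t ≡ 63 (mod 97), and since 29⁻¹ ≡ 87 (mod 97), t ≡ 49. Hence k ≡ 2 + 29·49 = 1423 (mod 2813).
From k ≡ 1423 (mod 2813) write k = 1423 + 2813t. Substituting into k ≡ 10 (mod 47) gives 2813t ≡ 44 (mod 47), and since 40⁻¹ ≡ 20 (mod 47), t ≡ 34. Hence k ≡ 1423 + 2813·34 = 97065 (mod 132211).
From k ≡ 97065 (mod 132211) write k = 97065 + 132211t. Substituting into k ≡ 91 (mod 191) gives 132211t ≡ 54 (mod 191), and since 39⁻¹ ≡ 49 (mod 191), t ≡ 163. Hence k ≡ 97065 + 132211·163 = 21647458 (mod 25252301).

21647458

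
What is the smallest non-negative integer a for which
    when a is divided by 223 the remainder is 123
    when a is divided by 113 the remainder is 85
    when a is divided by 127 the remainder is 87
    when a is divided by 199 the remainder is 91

548425584

From a ≡ 123 (mod 223) write a = 123 + 223t. Substituting into a ≡ 85 (mod 113) gives 223t ≡ 75 (mod 113), and since 110⁻¹ ≡ 75 (mod 113), t ≡ 88. Hence a ≡ 123 + 223·88 = 19747 (mod 25199).
From a ≡ 19747 (mod 25199) write a = 19747 + 25199t. Substituting into a ≡ 87 (mod 127) gives 25199t ≡ 25 (mod 127), and since 53⁻¹ ≡ 12 (mod 127), t ≡ 46. Hence a ≡ 19747 + 25199·46 = 1178901 (mod 3200273).
From a ≡ 1178901 (mod 3200273) write a = 1178901 + 3200273t. Substituting into a ≡ 91 (mod 199) gives 3200273t ≡ 66 (mod 199), and since 154⁻¹ ≡ 84 (mod 199), t ≡ 171. Hence a ≡ 1178901 + 3200273·171 = 548425584 (mod 636854327).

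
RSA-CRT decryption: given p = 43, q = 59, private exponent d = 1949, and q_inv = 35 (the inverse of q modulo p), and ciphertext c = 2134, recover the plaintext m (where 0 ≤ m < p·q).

935

d_p = d mod (p−1) = 1949 mod 42 = 17; d_q = d mod (q−1) = 35.
m₁ = c^(d_p) mod p: c ≡ 27 (mod 43), and 27^17 mod 43 = 32.
m₂ = c^(d_q) mod q: c ≡ 10 (mod 59), and 10^35 mod 59 = 50.
h = q_inv·(m₁ − m₂) mod p = 35·(32 − 50) mod 43 = 15.
m = m₂ + h·q = 50 + 15·59 = 935.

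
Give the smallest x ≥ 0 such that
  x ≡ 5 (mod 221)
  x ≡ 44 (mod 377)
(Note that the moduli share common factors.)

Combine the congruences pairwise.
gcd(221, 377) = 13 and 13 | (44 − 5), so the pair is consistent; merging gives x ≡ 1552 (mod 6409), where 6409 = lcm(221, 377).
The solution is unique modulo lcm(221, 377) = 6409.

1552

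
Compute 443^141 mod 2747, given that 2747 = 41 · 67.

1345

Mod 41: 443 ≡ 33; by Fermat, exponent reduces to 141 mod 40 = 21; 33^21 ≡ 33 (mod 41).
Mod 67: 443 ≡ 41; by Fermat, exponent reduces to 141 mod 66 = 9; 41^9 ≡ 5 (mod 67).
Combine by CRT: x ≡ 33 (mod 41), x ≡ 5 (mod 67) ⇒ x ≡ 1345 (mod 2747).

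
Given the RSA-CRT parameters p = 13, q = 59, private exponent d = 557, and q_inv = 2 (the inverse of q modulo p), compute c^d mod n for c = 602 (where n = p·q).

348

d_p = d mod (p−1) = 557 mod 12 = 5; d_q = d mod (q−1) = 35.
m₁ = c^(d_p) mod p: c ≡ 4 (mod 13), and 4^5 mod 13 = 10.
m₂ = c^(d_q) mod q: c ≡ 12 (mod 59), and 12^35 mod 59 = 53.
h = q_inv·(m₁ − m₂) mod p = 2·(10 − 53) mod 13 = 5.
m = m₂ + h·q = 53 + 5·59 = 348.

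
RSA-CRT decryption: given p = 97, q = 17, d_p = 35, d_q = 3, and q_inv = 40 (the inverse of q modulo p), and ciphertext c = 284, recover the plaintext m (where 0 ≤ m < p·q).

m₁ = c^(d_p) mod p: c ≡ 90 (mod 97), and 90^35 mod 97 = 23.
m₂ = c^(d_q) mod q: c ≡ 12 (mod 17), and 12^3 mod 17 = 11.
h = q_inv·(m₁ − m₂) mod p = 40·(23 − 11) mod 97 = 92.
m = m₂ + h·q = 11 + 92·17 = 1575.

1575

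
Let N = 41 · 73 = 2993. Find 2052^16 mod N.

592

Mod 41: 2052 ≡ 2; 2^16 ≡ 18 (mod 41).
Mod 73: 2052 ≡ 8; 8^16 ≡ 8 (mod 73).
Combine by CRT: x ≡ 18 (mod 41), x ≡ 8 (mod 73) ⇒ x ≡ 592 (mod 2993).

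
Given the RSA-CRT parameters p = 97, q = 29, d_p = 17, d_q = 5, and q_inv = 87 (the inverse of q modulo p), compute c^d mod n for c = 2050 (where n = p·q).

m₁ = c^(d_p) mod p: c ≡ 13 (mod 97), and 13^17 mod 97 = 80.
m₂ = c^(d_q) mod q: c ≡ 20 (mod 29), and 20^5 mod 29 = 24.
h = q_inv·(m₁ − m₂) mod p = 87·(80 − 24) mod 97 = 22.
m = m₂ + h·q = 24 + 22·29 = 662.

662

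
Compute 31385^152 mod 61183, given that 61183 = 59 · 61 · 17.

Mod 59: 31385 ≡ 56; by Fermat, exponent reduces to 152 mod 58 = 36; 56^36 ≡ 4 (mod 59).
Mod 61: 31385 ≡ 31; by Fermat, exponent reduces to 152 mod 60 = 32; 31^32 ≡ 15 (mod 61).
Mod 17: 31385 ≡ 3; by Fermat, exponent reduces to 152 mod 16 = 8; 3^8 ≡ 16 (mod 17).
Combine by CRT: x ≡ 4 (mod 59), x ≡ 15 (mod 61), x ≡ 16 (mod 17) ⇒ x ≡ 26672 (mod 61183).

26672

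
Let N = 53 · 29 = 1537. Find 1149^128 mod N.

Mod 53: 1149 ≡ 36; by Fermat, exponent reduces to 128 mod 52 = 24; 36^24 ≡ 42 (mod 53).
Mod 29: 1149 ≡ 18; by Fermat, exponent reduces to 128 mod 28 = 16; 18^16 ≡ 24 (mod 29).
Combine by CRT: x ≡ 42 (mod 53), x ≡ 24 (mod 29) ⇒ x ≡ 1155 (mod 1537).

1155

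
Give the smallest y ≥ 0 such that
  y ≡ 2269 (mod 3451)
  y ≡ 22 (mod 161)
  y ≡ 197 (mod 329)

Combine the congruences pairwise.
gcd(3451, 161) = 7 and 7 | (22 − 2269), so the pair is consistent; merging gives y ≡ 26426 (mod 79373), where 79373 = lcm(3451, 161).
gcd(79373, 329) = 7 and 7 | (197 − 26426), so the pair is consistent; merging gives y ≡ 423291 (mod 3730531), where 3730531 = lcm(79373, 329).
The solution is unique modulo lcm(3451, 161, 329) = 3730531.

423291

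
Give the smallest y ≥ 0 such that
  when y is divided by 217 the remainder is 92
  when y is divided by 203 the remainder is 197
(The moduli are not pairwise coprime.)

4866

Combine the congruences pairwise.
gcd(217, 203) = 7 and 7 | (197 − 92), so the pair is consistent; merging gives y ≡ 4866 (mod 6293), where 6293 = lcm(217, 203).
The solution is unique modulo lcm(217, 203) = 6293.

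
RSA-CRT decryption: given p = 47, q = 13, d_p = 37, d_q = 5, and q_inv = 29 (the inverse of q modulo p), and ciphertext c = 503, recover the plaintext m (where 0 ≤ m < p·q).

m₁ = c^(d_p) mod p: c ≡ 33 (mod 47), and 33^37 mod 47 = 35.
m₂ = c^(d_q) mod q: c ≡ 9 (mod 13), and 9^5 mod 13 = 3.
h = q_inv·(m₁ − m₂) mod p = 29·(35 − 3) mod 47 = 35.
m = m₂ + h·q = 3 + 35·13 = 458.

458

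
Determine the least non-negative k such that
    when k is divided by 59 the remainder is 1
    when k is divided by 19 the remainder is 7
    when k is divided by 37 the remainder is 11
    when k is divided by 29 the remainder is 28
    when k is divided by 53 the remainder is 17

The moduli are pairwise coprime; N = 59·19·37·29·53 = 63750149.
N/59 = 1080511; 1080511 ≡ 44 (mod 59); 44·55 ≡ 1, so inverse 55.
N/19 = 3355271; 3355271 ≡ 4 (mod 19); 4·5 ≡ 1, so inverse 5.
N/37 = 1722977; 1722977 ≡ 35 (mod 37); 35·18 ≡ 1, so inverse 18.
N/29 = 2198281; 2198281 ≡ 23 (mod 29); 23·24 ≡ 1, so inverse 24.
N/53 = 1202833; 1202833 ≡ 51 (mod 53); 51·26 ≡ 1, so inverse 26.
k ≡ 1·1080511·55 + 7·3355271·5 + 11·1722977·18 + 28·2198281·24 + 17·1202833·26 = 2526909054.
2526909054 mod 63750149 = 40653243.

40653243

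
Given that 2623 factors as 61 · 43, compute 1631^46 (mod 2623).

382

Mod 61: 1631 ≡ 45; 45^46 ≡ 16 (mod 61).
Mod 43: 1631 ≡ 40; by Fermat, exponent reduces to 46 mod 42 = 4; 40^4 ≡ 38 (mod 43).
Combine by CRT: x ≡ 16 (mod 61), x ≡ 38 (mod 43) ⇒ x ≡ 382 (mod 2623).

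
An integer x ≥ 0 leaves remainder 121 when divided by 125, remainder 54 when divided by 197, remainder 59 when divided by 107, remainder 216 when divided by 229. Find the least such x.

Combine the congruences pairwise.
From x ≡ 121 (mod 125) write x = 121 + 125t. Substituting into x ≡ 54 (mod 197) gives 125t ≡ 130 (mod 197), and since 125⁻¹ ≡ 145 (mod 197), t ≡ 135. Hence x ≡ 121 + 125·135 = 16996 (mod 24625).
From x ≡ 16996 (mod 24625) write x = 16996 + 24625t. Substituting into x ≡ 59 (mod 107) gives 24625t ≡ 76 (mod 107), and since 15⁻¹ ≡ 50 (mod 107), t ≡ 55. Hence x ≡ 16996 + 24625·55 = 1371371 (mod 2634875).
From x ≡ 1371371 (mod 2634875) write x = 1371371 + 2634875t. Substituting into x ≡ 216 (mod 229) gives 2634875t ≡ 97 (mod 229), and since 1⁻¹ ≡ 1 (mod 229), t ≡ 97. Hence x ≡ 1371371 + 2634875·97 = 256954246 (mod 603386375).

256954246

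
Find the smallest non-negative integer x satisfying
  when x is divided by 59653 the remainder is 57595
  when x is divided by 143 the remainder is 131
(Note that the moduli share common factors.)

Combine the congruences pairwise.
gcd(59653, 143) = 11 and 11 | (131 − 57595), so the pair is consistent; merging gives x ≡ 117248 (mod 775489), where 775489 = lcm(59653, 143).
The solution is unique modulo lcm(59653, 143) = 775489.

117248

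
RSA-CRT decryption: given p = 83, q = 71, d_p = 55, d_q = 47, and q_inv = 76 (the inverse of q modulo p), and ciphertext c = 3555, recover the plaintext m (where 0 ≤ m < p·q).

4640

m₁ = c^(d_p) mod p: c ≡ 69 (mod 83), and 69^55 mod 83 = 75.
m₂ = c^(d_q) mod q: c ≡ 5 (mod 71), and 5^47 mod 71 = 25.
h = q_inv·(m₁ − m₂) mod p = 76·(75 − 25) mod 83 = 65.
m = m₂ + h·q = 25 + 65·71 = 4640.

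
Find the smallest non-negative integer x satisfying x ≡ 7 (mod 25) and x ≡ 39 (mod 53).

357

From x ≡ 7 (mod 25) write x = 7 + 25t. Substituting into x ≡ 39 (mod 53) gives 25t ≡ 32 (mod 53), and since 25⁻¹ ≡ 17 (mod 53), t ≡ 14. Hence x ≡ 7 + 25·14 = 357 (mod 1325).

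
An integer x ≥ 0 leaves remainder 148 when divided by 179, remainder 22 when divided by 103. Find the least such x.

7129

Combine the congruences pairwise.
From x ≡ 148 (mod 179) write x = 148 + 179t. Substituting into x ≡ 22 (mod 103) gives 179t ≡ 80 (mod 103), and since 76⁻¹ ≡ 61 (mod 103), t ≡ 39. Hence x ≡ 148 + 179·39 = 7129 (mod 18437).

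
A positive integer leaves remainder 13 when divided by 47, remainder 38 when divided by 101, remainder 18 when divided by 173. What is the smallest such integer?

482515

The moduli are pairwise coprime; N = 47·101·173 = 821231.
N/47 = 17473; 17473 ≡ 36 (mod 47); 36·17 ≡ 1, so inverse 17.
N/101 = 8131; 8131 ≡ 51 (mod 101); 51·2 ≡ 1, so inverse 2.
N/173 = 4747; 4747 ≡ 76 (mod 173); 76·107 ≡ 1, so inverse 107.
x ≡ 13·17473·17 + 38·8131·2 + 18·4747·107 = 13622211.
13622211 mod 821231 = 482515.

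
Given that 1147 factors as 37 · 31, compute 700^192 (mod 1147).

380

Mod 37: 700 ≡ 34; by Fermat, exponent reduces to 192 mod 36 = 12; 34^12 ≡ 10 (mod 37).
Mod 31: 700 ≡ 18; by Fermat, exponent reduces to 192 mod 30 = 12; 18^12 ≡ 8 (mod 31).
Combine by CRT: x ≡ 10 (mod 37), x ≡ 8 (mod 31) ⇒ x ≡ 380 (mod 1147).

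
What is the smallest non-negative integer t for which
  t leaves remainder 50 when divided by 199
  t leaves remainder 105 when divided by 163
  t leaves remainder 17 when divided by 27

From t ≡ 50 (mod 199) write t = 50 + 199s. Substituting into t ≡ 105 (mod 163) gives 199s ≡ 55 (mod 163), and since 36⁻¹ ≡ 77 (mod 163), s ≡ 160. Hence t ≡ 50 + 199·160 = 31890 (mod 32437).
From t ≡ 31890 (mod 32437) write t = 31890 + 32437s. Substituting into t ≡ 17 (mod 27) gives 32437s ≡ 14 (mod 27), and since 10⁻¹ ≡ 19 (mod 27), s ≡ 23. Hence t ≡ 31890 + 32437·23 = 777941 (mod 875799).

777941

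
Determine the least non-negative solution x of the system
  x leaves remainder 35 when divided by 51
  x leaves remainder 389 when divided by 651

gcd(51, 651) = 3 and 3 | (389 − 35), so the pair is consistent; merging gives x ≡ 2993 (mod 11067), where 11067 = lcm(51, 651).
The solution is unique modulo lcm(51, 651) = 11067.

2993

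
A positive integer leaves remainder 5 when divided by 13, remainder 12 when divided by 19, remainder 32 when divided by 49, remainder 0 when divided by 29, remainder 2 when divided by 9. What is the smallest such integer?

1059167

From a ≡ 5 (mod 13) write a = 5 + 13t. Substituting into a ≡ 12 (mod 19) gives 13t ≡ 7 (mod 19), and since 13⁻¹ ≡ 3 (mod 19), t ≡ 2. Hence a ≡ 5 + 13·2 = 31 (mod 247).
From a ≡ 31 (mod 247) write a = 31 + 247t. Substituting into a ≡ 32 (mod 49) gives 247t ≡ 1 (mod 49), and since 2⁻¹ ≡ 25 (mod 49), t ≡ 25. Hence a ≡ 31 + 247·25 = 6206 (mod 12103).
From a ≡ 6206 (mod 12103) write a = 6206 + 12103t. Substituting into a ≡ 0 (mod 29) gives 12103t ≡ 0 (mod 29), and since 10⁻¹ ≡ 3 (mod 29), t ≡ 0. Hence a ≡ 6206 + 12103·0 = 6206 (mod 350987).
From a ≡ 6206 (mod 350987) write a = 6206 + 350987t. Substituting into a ≡ 2 (mod 9) gives 350987t ≡ 6 (mod 9), and since 5⁻¹ ≡ 2 (mod 9), t ≡ 3. Hence a ≡ 6206 + 350987·3 = 1059167 (mod 3158883).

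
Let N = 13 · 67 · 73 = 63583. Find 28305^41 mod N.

Mod 13: 28305 ≡ 4; by Fermat, exponent reduces to 41 mod 12 = 5; 4^5 ≡ 10 (mod 13).
Mod 67: 28305 ≡ 31; 31^41 ≡ 18 (mod 67).
Mod 73: 28305 ≡ 54; 54^41 ≡ 61 (mod 73).
Combine by CRT: x ≡ 10 (mod 13), x ≡ 18 (mod 67), x ≡ 61 (mod 73) ⇒ x ≡ 34590 (mod 63583).

34590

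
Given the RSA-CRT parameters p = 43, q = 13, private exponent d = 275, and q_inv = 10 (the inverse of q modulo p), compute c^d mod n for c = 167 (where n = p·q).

d_p = d mod (p−1) = 275 mod 42 = 23; d_q = d mod (q−1) = 11.
m₁ = c^(d_p) mod p: c ≡ 38 (mod 43), and 38^23 mod 43 = 25.
m₂ = c^(d_q) mod q: c ≡ 11 (mod 13), and 11^11 mod 13 = 6.
h = q_inv·(m₁ − m₂) mod p = 10·(25 − 6) mod 43 = 18.
m = m₂ + h·q = 6 + 18·13 = 240.

240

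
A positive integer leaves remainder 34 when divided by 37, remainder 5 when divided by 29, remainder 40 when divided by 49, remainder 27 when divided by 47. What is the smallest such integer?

145962

From k ≡ 34 (mod 37) write k = 34 + 37t. Substituting into k ≡ 5 (mod 29) gives 37t ≡ 0 (mod 29), and since 8⁻¹ ≡ 11 (mod 29), t ≡ 0. Hence k ≡ 34 + 37·0 = 34 (mod 1073).
From k ≡ 34 (mod 1073) write k = 34 + 1073t. Substituting into k ≡ 40 (mod 49) gives 1073t ≡ 6 (mod 49), and since 44⁻¹ ≡ 39 (mod 49), t ≡ 38. Hence k ≡ 34 + 1073·38 = 40808 (mod 52577).
From k ≡ 40808 (mod 52577) write k = 40808 + 52577t. Substituting into k ≡ 27 (mod 47) gives 52577t ≡ 15 (mod 47), and since 31⁻¹ ≡ 44 (mod 47), t ≡ 2. Hence k ≡ 40808 + 52577·2 = 145962 (mod 2471119).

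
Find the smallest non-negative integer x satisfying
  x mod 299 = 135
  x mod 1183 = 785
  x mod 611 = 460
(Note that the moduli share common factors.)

195980

gcd(299, 1183) = 13 and 13 | (785 − 135), so the pair is consistent; merging gives x ≡ 5517 (mod 27209), where 27209 = lcm(299, 1183).
gcd(27209, 611) = 13 and 13 | (460 − 5517), so the pair is consistent; merging gives x ≡ 195980 (mod 1278823), where 1278823 = lcm(27209, 611).
The solution is unique modulo lcm(299, 1183, 611) = 1278823.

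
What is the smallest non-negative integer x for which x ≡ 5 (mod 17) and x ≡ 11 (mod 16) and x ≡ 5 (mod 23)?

The moduli are pairwise coprime; N = 17·16·23 = 6256.
N/17 = 368; 368 ≡ 11 (mod 17); 11·14 ≡ 1, so inverse 14.
N/16 = 391; 391 ≡ 7 (mod 16); 7·7 ≡ 1, so inverse 7.
N/23 = 272; 272 ≡ 19 (mod 23); 19·17 ≡ 1, so inverse 17.
x ≡ 5·368·14 + 11·391·7 + 5·272·17 = 78987.
78987 mod 6256 = 3915.

3915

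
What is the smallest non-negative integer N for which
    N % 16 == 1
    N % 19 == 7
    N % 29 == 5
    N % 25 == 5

101505

The moduli are pairwise coprime; M = 16·19·29·25 = 220400.
M/16 = 13775; 13775 ≡ 15 (mod 16); 15·15 ≡ 1, so inverse 15.
M/19 = 11600; 11600 ≡ 10 (mod 19); 10·2 ≡ 1, so inverse 2.
M/29 = 7600; 7600 ≡ 2 (mod 29); 2·15 ≡ 1, so inverse 15.
M/25 = 8816; 8816 ≡ 16 (mod 25); 16·11 ≡ 1, so inverse 11.
N ≡ 1·13775·15 + 7·11600·2 + 5·7600·15 + 5·8816·11 = 1423905.
1423905 mod 220400 = 101505.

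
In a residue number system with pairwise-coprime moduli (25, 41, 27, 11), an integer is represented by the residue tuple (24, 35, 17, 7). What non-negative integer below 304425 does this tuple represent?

Combine the congruences pairwise.
From x ≡ 24 (mod 25) write x = 24 + 25t. Substituting into x ≡ 35 (mod 41) gives 25t ≡ 11 (mod 41), and since 25⁻¹ ≡ 23 (mod 41), t ≡ 7. Hence x ≡ 24 + 25·7 = 199 (mod 1025).
From x ≡ 199 (mod 1025) write x = 199 + 1025t. Substituting into x ≡ 17 (mod 27) gives 1025t ≡ 7 (mod 27), and since 26⁻¹ ≡ 26 (mod 27), t ≡ 20. Hence x ≡ 199 + 1025·20 = 20699 (mod 27675).
From x ≡ 20699 (mod 27675) write x = 20699 + 27675t. Substituting into x ≡ 7 (mod 11) gives 27675t ≡ 10 (mod 11), and since 10⁻¹ ≡ 10 (mod 11), t ≡ 1. Hence x ≡ 20699 + 27675·1 = 48374 (mod 304425).

48374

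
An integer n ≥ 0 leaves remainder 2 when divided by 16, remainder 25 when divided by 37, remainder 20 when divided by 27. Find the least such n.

The moduli are pairwise coprime; M = 16·37·27 = 15984.
M/16 = 999; 999 ≡ 7 (mod 16); 7·7 ≡ 1, so inverse 7.
M/37 = 432; 432 ≡ 25 (mod 37); 25·3 ≡ 1, so inverse 3.
M/27 = 592; 592 ≡ 25 (mod 27); 25·13 ≡ 1, so inverse 13.
n ≡ 2·999·7 + 25·432·3 + 20·592·13 = 200306.
200306 mod 15984 = 8498.

8498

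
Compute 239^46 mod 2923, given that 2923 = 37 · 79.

1471

Mod 37: 239 ≡ 17; by Fermat, exponent reduces to 46 mod 36 = 10; 17^10 ≡ 28 (mod 37).
Mod 79: 239 ≡ 2; 2^46 ≡ 49 (mod 79).
Combine by CRT: x ≡ 28 (mod 37), x ≡ 49 (mod 79) ⇒ x ≡ 1471 (mod 2923).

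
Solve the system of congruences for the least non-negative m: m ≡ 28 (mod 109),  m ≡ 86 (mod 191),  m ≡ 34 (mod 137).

1059181

From m ≡ 28 (mod 109) write m = 28 + 109t. Substituting into m ≡ 86 (mod 191) gives 109t ≡ 58 (mod 191), and since 109⁻¹ ≡ 184 (mod 191), t ≡ 167. Hence m ≡ 28 + 109·167 = 18231 (mod 20819).
From m ≡ 18231 (mod 20819) write m = 18231 + 20819t. Substituting into m ≡ 34 (mod 137) gives 20819t ≡ 24 (mod 137), and since 132⁻¹ ≡ 82 (mod 137), t ≡ 50. Hence m ≡ 18231 + 20819·50 = 1059181 (mod 2852203).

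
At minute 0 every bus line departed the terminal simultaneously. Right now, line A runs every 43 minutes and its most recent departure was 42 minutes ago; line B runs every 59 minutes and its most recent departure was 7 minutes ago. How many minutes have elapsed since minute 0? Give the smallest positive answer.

1246

From t ≡ 42 (mod 43) write t = 42 + 43s. Substituting into t ≡ 7 (mod 59) gives 43s ≡ 24 (mod 59), and since 43⁻¹ ≡ 11 (mod 59), s ≡ 28. Hence t ≡ 42 + 43·28 = 1246 (mod 2537).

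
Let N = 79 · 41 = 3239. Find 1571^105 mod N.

2586

Mod 79: 1571 ≡ 70; by Fermat, exponent reduces to 105 mod 78 = 27; 70^27 ≡ 58 (mod 79).
Mod 41: 1571 ≡ 13; by Fermat, exponent reduces to 105 mod 40 = 25; 13^25 ≡ 3 (mod 41).
Combine by CRT: x ≡ 58 (mod 79), x ≡ 3 (mod 41) ⇒ x ≡ 2586 (mod 3239).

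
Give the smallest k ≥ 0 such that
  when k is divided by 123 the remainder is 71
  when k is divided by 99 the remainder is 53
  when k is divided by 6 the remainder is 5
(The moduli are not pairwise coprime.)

Combine the congruences pairwise.
gcd(123, 99) = 3 and 3 | (53 − 71), so the pair is consistent; merging gives k ≡ 3023 (mod 4059), where 4059 = lcm(123, 99).
gcd(4059, 6) = 3 and 3 | (5 − 3023), so the pair is consistent; merging gives k ≡ 3023 (mod 8118), where 8118 = lcm(4059, 6).
The solution is unique modulo lcm(123, 99, 6) = 8118.

3023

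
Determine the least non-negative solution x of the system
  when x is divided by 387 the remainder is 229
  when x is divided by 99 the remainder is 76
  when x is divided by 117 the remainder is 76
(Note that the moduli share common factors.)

gcd(387, 99) = 9 and 9 | (76 − 229), so the pair is consistent; merging gives x ≡ 2551 (mod 4257), where 4257 = lcm(387, 99).
gcd(4257, 117) = 9 and 9 | (76 − 2551), so the pair is consistent; merging gives x ≡ 45121 (mod 55341), where 55341 = lcm(4257, 117).
The solution is unique modulo lcm(387, 99, 117) = 55341.

45121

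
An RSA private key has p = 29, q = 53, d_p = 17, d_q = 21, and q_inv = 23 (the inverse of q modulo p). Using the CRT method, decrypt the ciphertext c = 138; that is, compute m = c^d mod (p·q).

m₁ = c^(d_p) mod p: c ≡ 22 (mod 29), and 22^17 mod 29 = 5.
m₂ = c^(d_q) mod q: c ≡ 32 (mod 53), and 32^21 mod 53 = 2.
h = q_inv·(m₁ − m₂) mod p = 23·(5 − 2) mod 29 = 11.
m = m₂ + h·q = 2 + 11·53 = 585.

585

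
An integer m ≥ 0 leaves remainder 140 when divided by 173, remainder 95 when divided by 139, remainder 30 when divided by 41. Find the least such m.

The moduli are pairwise coprime; N = 173·139·41 = 985927.
N/173 = 5699; 5699 ≡ 163 (mod 173); 163·121 ≡ 1, so inverse 121.
N/139 = 7093; 7093 ≡ 4 (mod 139); 4·35 ≡ 1, so inverse 35.
N/41 = 24047; 24047 ≡ 21 (mod 41); 21·2 ≡ 1, so inverse 2.
m ≡ 140·5699·121 + 95·7093·35 + 30·24047·2 = 121568105.
121568105 mod 985927 = 299084.

299084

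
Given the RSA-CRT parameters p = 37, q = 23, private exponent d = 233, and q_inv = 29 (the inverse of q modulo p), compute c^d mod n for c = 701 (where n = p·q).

500

d_p = d mod (p−1) = 233 mod 36 = 17; d_q = d mod (q−1) = 13.
m₁ = c^(d_p) mod p: c ≡ 35 (mod 37), and 35^17 mod 37 = 19.
m₂ = c^(d_q) mod q: c ≡ 11 (mod 23), and 11^13 mod 23 = 17.
h = q_inv·(m₁ − m₂) mod p = 29·(19 − 17) mod 37 = 21.
m = m₂ + h·q = 17 + 21·23 = 500.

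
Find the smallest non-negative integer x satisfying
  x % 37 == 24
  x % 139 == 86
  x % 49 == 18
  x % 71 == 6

4234304

The moduli are pairwise coprime; N = 37·139·49·71 = 17892497.
N/37 = 483581; 483581 ≡ 28 (mod 37); 28·4 ≡ 1, so inverse 4.
N/139 = 128723; 128723 ≡ 9 (mod 139); 9·31 ≡ 1, so inverse 31.
N/49 = 365153; 365153 ≡ 5 (mod 49); 5·10 ≡ 1, so inverse 10.
N/71 = 252007; 252007 ≡ 28 (mod 71); 28·33 ≡ 1, so inverse 33.
x ≡ 24·483581·4 + 86·128723·31 + 18·365153·10 + 6·252007·33 = 505224220.
505224220 mod 17892497 = 4234304.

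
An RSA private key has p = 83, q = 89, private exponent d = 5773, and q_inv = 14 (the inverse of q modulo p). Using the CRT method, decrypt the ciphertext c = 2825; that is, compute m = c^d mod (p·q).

d_p = d mod (p−1) = 5773 mod 82 = 33; d_q = d mod (q−1) = 53.
m₁ = c^(d_p) mod p: c ≡ 3 (mod 83), and 3^33 mod 83 = 21.
m₂ = c^(d_q) mod q: c ≡ 66 (mod 89), and 66^53 mod 89 = 46.
h = q_inv·(m₁ − m₂) mod p = 14·(21 − 46) mod 83 = 65.
m = m₂ + h·q = 46 + 65·89 = 5831.

5831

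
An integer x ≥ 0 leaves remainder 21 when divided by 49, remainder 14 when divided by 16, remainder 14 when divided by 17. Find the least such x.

11438

Combine the congruences pairwise.
From x ≡ 21 (mod 49) write x = 21 + 49t. Substituting into x ≡ 14 (mod 16) gives 49t ≡ 9 (mod 16), and since 1⁻¹ ≡ 1 (mod 16), t ≡ 9. Hence x ≡ 21 + 49·9 = 462 (mod 784).
From x ≡ 462 (mod 784) write x = 462 + 784t. Substituting into x ≡ 14 (mod 17) gives 784t ≡ 11 (mod 17), and since 2⁻¹ ≡ 9 (mod 17), t ≡ 14. Hence x ≡ 462 + 784·14 = 11438 (mod 13328).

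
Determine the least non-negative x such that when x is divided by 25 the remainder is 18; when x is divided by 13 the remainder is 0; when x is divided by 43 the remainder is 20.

3718

The moduli are pairwise coprime; N = 25·13·43 = 13975.
N/25 = 559; 559 ≡ 9 (mod 25); 9·14 ≡ 1, so inverse 14.
N/13 = 1075; 1075 ≡ 9 (mod 13); 9·3 ≡ 1, so inverse 3.
N/43 = 325; 325 ≡ 24 (mod 43); 24·9 ≡ 1, so inverse 9.
x ≡ 18·559·14 + 0·1075·3 + 20·325·9 = 199368.
199368 mod 13975 = 3718.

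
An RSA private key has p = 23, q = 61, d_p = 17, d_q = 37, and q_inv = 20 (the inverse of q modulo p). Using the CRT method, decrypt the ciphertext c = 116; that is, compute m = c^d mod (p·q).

1105

m₁ = c^(d_p) mod p: c ≡ 1 (mod 23), and 1^17 mod 23 = 1.
m₂ = c^(d_q) mod q: c ≡ 55 (mod 61), and 55^37 mod 61 = 7.
h = q_inv·(m₁ − m₂) mod p = 20·(1 − 7) mod 23 = 18.
m = m₂ + h·q = 7 + 18·61 = 1105.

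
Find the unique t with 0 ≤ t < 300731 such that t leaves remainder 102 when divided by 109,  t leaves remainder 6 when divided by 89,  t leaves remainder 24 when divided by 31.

The moduli are pairwise coprime; N = 109·89·31 = 300731.
N/109 = 2759; 2759 ≡ 34 (mod 109); 34·93 ≡ 1, so inverse 93.
N/89 = 3379; 3379 ≡ 86 (mod 89); 86·59 ≡ 1, so inverse 59.
N/31 = 9701; 9701 ≡ 29 (mod 31); 29·15 ≡ 1, so inverse 15.
t ≡ 102·2759·93 + 6·3379·59 + 24·9701·15 = 30860400.
30860400 mod 300731 = 185838.

185838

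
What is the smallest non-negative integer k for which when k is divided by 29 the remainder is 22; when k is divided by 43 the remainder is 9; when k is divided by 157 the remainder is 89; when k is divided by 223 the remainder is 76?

35421173

The moduli are pairwise coprime; N = 29·43·157·223 = 43658717.
N/29 = 1505473; 1505473 ≡ 25 (mod 29); 25·7 ≡ 1, so inverse 7.
N/43 = 1015319; 1015319 ≡ 3 (mod 43); 3·29 ≡ 1, so inverse 29.
N/157 = 278081; 278081 ≡ 34 (mod 157); 34·97 ≡ 1, so inverse 97.
N/223 = 195779; 195779 ≡ 208 (mod 223); 208·104 ≡ 1, so inverse 104.
k ≡ 22·1505473·7 + 9·1015319·29 + 89·278081·97 + 76·195779·104 = 4444951590.
4444951590 mod 43658717 = 35421173.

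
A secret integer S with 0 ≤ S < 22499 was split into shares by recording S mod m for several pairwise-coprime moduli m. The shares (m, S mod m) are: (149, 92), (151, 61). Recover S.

13651

From S ≡ 92 (mod 149) write S = 92 + 149t. Substituting into S ≡ 61 (mod 151) gives 149t ≡ 120 (mod 151), and since 149⁻¹ ≡ 75 (mod 151), t ≡ 91. Hence S ≡ 92 + 149·91 = 13651 (mod 22499).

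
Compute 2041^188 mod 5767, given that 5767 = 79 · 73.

Mod 79: 2041 ≡ 66; by Fermat, exponent reduces to 188 mod 78 = 32; 66^32 ≡ 40 (mod 79).
Mod 73: 2041 ≡ 70; by Fermat, exponent reduces to 188 mod 72 = 44; 70^44 ≡ 64 (mod 73).
Combine by CRT: x ≡ 40 (mod 79), x ≡ 64 (mod 73) ⇒ x ≡ 356 (mod 5767).

356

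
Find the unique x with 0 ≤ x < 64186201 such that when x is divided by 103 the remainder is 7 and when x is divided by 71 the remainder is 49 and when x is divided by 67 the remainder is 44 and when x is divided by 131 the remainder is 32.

Combine the congruences pairwise.
From x ≡ 7 (mod 103) write x = 7 + 103t. Substituting into x ≡ 49 (mod 71) gives 103t ≡ 42 (mod 71), and since 32⁻¹ ≡ 20 (mod 71), t ≡ 59. Hence x ≡ 7 + 103·59 = 6084 (mod 7313).
From x ≡ 6084 (mod 7313) write x = 6084 + 7313t. Substituting into x ≡ 44 (mod 67) gives 7313t ≡ 57 (mod 67), and since 10⁻¹ ≡ 47 (mod 67), t ≡ 66. Hence x ≡ 6084 + 7313·66 = 488742 (mod 489971).
From x ≡ 488742 (mod 489971) write x = 488742 + 489971t. Substituting into x ≡ 32 (mod 131) gives 489971t ≡ 51 (mod 131), and since 31⁻¹ ≡ 93 (mod 131), t ≡ 27. Hence x ≡ 488742 + 489971·27 = 13717959 (mod 64186201).

13717959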